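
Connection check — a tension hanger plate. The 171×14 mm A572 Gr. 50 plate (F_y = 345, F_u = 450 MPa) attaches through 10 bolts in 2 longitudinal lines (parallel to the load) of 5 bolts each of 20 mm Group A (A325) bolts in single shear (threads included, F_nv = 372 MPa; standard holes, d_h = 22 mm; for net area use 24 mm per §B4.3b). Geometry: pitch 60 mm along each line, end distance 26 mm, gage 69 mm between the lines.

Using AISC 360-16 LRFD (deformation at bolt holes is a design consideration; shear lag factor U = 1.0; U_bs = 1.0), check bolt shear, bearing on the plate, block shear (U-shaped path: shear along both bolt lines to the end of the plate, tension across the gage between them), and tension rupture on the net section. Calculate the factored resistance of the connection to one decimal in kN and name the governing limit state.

Bolt shear: A_b = π(20)²/4 = 314.16 mm². φR_n = 0.75 × 372 × 314.16 × 10 × 1 = 876.5 kN.
Bearing (14 mm plate, F_u = 450 MPa): end bolts L_c = 26 − 22/2 = 15, R_n = min(1.2×15×14×450, 2.4×20×14×450) = 113.4 kN/bolt; interior L_c = 60 − 22 = 38, R_n = 287.28 kN/bolt. φR_n = 0.75 × (2×113.4 + 8×287.28) = 1893.8 kN.
Block shear: shear path 2×[26+4×60] = 2×266 mm, A_gv = 7448, A_nv = 2×(266 − 4.5×24)×14 = 4424 mm²; tension across gage: (69 − 1×24)×14 = 630 mm². R_n = min(0.6×450×4424, 0.6×345×7448) + 1.0×450×630 = min(1194.5, 1541.7) + 283.5 = 1478 kN. φR_n = 0.75 × 1478 = 1108.5 kN.
Tension rupture (net): A_n = (171 − 2×24)×14 = 1722 mm² (U = 1.0, A_e = A_n). φR_n = 0.75 × 450 × 1722 = 581.2 kN.
Governing: min(876.5, 1893.8, 1108.5, 581.2) = 581.2 kN → net-section rupture.

581.2 kN (net-section rupture governs)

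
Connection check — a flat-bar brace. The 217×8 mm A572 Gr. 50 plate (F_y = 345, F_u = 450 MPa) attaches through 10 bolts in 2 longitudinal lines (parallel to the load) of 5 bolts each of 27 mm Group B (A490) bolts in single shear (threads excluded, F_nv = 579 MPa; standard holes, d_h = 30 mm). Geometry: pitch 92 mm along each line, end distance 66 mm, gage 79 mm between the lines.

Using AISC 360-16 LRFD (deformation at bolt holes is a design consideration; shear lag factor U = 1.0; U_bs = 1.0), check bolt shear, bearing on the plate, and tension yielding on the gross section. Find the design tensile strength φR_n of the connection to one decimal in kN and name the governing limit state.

Bolt shear: A_b = π(27)²/4 = 572.56 mm². φR_n = 0.75 × 579 × 572.56 × 10 × 1 = 2486.3 kN.
Bearing (8 mm plate, F_u = 450 MPa): end bolts L_c = 66 − 30/2 = 51, R_n = min(1.2×51×8×450, 2.4×27×8×450) = 220.32 kN/bolt; interior L_c = 92 − 30 = 62, R_n = 233.28 kN/bolt. φR_n = 0.75 × (2×220.32 + 8×233.28) = 1730.2 kN.
Tension yield (gross): A_g = 217×8 = 1736 mm². φR_n = 0.90 × 345 × 1736 = 539.0 kN.
Governing: min(2486.3, 1730.2, 539.0) = 539.0 kN → gross-section yield.

539.0 kN (gross-section yield governs)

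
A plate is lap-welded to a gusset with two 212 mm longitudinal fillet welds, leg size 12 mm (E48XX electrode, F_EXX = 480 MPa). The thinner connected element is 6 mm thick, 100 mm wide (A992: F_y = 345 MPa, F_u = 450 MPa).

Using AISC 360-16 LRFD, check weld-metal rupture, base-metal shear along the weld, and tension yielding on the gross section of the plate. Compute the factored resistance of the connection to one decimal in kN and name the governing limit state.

Weld metal: throat = 0.707×12 = 8.484 mm, L = 2×212 = 424 mm. φR_n = 0.75 × 0.6 × 480 × 8.484 × 424 = 777.0 kN.
Base metal shear (6 mm plate): yield φR_n = 1.0×0.6×345×6×424 = 526.6 kN; rupture φR_n = 0.75×0.6×450×6×424 = 515.2 kN; take 515.2 kN (rupture).
Tension yield (gross): A_g = 100×6 = 600 mm². φR_n = 0.90 × 345 × 600 = 186.3 kN.
Governing: min(777.0, 515.2, 186.3) = 186.3 kN → gross-section yield.

186.3 kN (gross-section yield governs)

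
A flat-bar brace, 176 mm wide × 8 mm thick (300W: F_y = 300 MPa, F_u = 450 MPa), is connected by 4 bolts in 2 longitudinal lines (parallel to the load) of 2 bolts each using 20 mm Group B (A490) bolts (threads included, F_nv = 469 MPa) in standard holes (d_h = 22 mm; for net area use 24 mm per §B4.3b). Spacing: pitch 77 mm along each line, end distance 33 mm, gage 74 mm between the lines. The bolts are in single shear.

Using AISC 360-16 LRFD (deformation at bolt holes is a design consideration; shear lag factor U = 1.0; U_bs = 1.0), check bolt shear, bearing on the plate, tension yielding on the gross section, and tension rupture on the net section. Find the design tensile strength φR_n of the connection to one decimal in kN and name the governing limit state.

345.6 kN (net-section rupture governs)

Bolt shear: A_b = π(20)²/4 = 314.16 mm². φR_n = 0.75 × 469 × 314.16 × 4 × 1 = 442.0 kN.
Bearing (8 mm plate, F_u = 450 MPa): end bolts L_c = 33 − 22/2 = 22, R_n = min(1.2×22×8×450, 2.4×20×8×450) = 95.04 kN/bolt; interior L_c = 77 − 22 = 55, R_n = 172.8 kN/bolt. φR_n = 0.75 × (2×95.04 + 2×172.8) = 401.8 kN.
Tension yield (gross): A_g = 176×8 = 1408 mm². φR_n = 0.90 × 300 × 1408 = 380.2 kN.
Tension rupture (net): A_n = (176 − 2×24)×8 = 1024 mm² (U = 1.0, A_e = A_n). φR_n = 0.75 × 450 × 1024 = 345.6 kN.
Governing: min(442.0, 401.8, 380.2, 345.6) = 345.6 kN → net-section rupture.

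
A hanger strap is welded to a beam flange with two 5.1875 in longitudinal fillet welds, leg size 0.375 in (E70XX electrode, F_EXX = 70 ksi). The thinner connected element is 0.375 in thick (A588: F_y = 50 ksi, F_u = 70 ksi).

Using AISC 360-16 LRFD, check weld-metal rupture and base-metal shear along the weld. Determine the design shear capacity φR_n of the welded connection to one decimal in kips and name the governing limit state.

Weld metal: throat = 0.707×0.375 = 0.26513 in, L = 2×5.1875 = 10.375 in. φR_n = 0.75 × 0.6 × 70 × 0.26513 × 10.375 = 86.6 kips.
Base metal shear (0.375 in plate): yield φR_n = 1.0×0.6×50×0.375×10.375 = 116.7 kips; rupture φR_n = 0.75×0.6×70×0.375×10.375 = 122.6 kips; take 116.7 kips (yield).
Governing: min(86.6, 116.7) = 86.6 kips → weld metal.

86.6 kips (weld metal governs)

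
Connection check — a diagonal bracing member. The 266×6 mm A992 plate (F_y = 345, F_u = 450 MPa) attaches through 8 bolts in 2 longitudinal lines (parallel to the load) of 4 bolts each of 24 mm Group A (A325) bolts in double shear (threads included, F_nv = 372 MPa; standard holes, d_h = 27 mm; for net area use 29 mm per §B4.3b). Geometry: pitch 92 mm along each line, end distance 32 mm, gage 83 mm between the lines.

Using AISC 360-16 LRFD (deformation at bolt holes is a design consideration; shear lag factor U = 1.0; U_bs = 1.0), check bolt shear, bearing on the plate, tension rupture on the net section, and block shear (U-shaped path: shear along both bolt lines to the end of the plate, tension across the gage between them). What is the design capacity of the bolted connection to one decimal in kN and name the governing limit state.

Bolt shear: A_b = π(24)²/4 = 452.39 mm². φR_n = 0.75 × 372 × 452.39 × 8 × 2 = 2019.5 kN.
Bearing (6 mm plate, F_u = 450 MPa): end bolts L_c = 32 − 27/2 = 18.5, R_n = min(1.2×18.5×6×450, 2.4×24×6×450) = 59.94 kN/bolt; interior L_c = 92 − 27 = 65, R_n = 155.52 kN/bolt. φR_n = 0.75 × (2×59.94 + 6×155.52) = 789.8 kN.
Tension rupture (net): A_n = (266 − 2×29)×6 = 1248 mm² (U = 1.0, A_e = A_n). φR_n = 0.75 × 450 × 1248 = 421.2 kN.
Block shear: shear path 2×[32+3×92] = 2×308 mm, A_gv = 3696, A_nv = 2×(308 − 3.5×29)×6 = 2478 mm²; tension across gage: (83 − 1×29)×6 = 324 mm². R_n = min(0.6×450×2478, 0.6×345×3696) + 1.0×450×324 = min(669.06, 765.07) + 145.8 = 814.86 kN. φR_n = 0.75 × 814.86 = 611.1 kN.
Governing: min(2019.5, 789.8, 421.2, 611.1) = 421.2 kN → net-section rupture.

421.2 kN (net-section rupture governs)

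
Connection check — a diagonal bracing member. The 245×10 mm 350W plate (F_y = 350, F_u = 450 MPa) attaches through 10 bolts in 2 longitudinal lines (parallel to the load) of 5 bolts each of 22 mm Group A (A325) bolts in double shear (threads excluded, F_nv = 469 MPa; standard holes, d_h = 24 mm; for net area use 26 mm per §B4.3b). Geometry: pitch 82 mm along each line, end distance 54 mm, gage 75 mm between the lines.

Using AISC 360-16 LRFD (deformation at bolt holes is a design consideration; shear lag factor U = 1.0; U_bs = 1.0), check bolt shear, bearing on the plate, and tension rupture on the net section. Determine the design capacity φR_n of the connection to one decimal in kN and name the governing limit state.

Bolt shear: A_b = π(22)²/4 = 380.13 mm². φR_n = 0.75 × 469 × 380.13 × 10 × 2 = 2674.2 kN.
Bearing (10 mm plate, F_u = 450 MPa): end bolts L_c = 54 − 24/2 = 42, R_n = min(1.2×42×10×450, 2.4×22×10×450) = 226.8 kN/bolt; interior L_c = 82 − 24 = 58, R_n = 237.6 kN/bolt. φR_n = 0.75 × (2×226.8 + 8×237.6) = 1765.8 kN.
Tension rupture (net): A_n = (245 − 2×26)×10 = 1930 mm² (U = 1.0, A_e = A_n). φR_n = 0.75 × 450 × 1930 = 651.4 kN.
Governing: min(2674.2, 1765.8, 651.4) = 651.4 kN → net-section rupture.

651.4 kN (net-section rupture governs)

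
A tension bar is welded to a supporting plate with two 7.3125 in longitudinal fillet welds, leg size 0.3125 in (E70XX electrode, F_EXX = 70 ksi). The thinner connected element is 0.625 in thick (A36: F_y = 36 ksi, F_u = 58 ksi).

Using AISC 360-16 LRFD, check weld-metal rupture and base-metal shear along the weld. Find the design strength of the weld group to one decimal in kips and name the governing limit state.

Weld metal: throat = 0.707×0.3125 = 0.22094 in, L = 2×7.3125 = 14.625 in. φR_n = 0.75 × 0.6 × 70 × 0.22094 × 14.625 = 101.8 kips.
Base metal shear (0.625 in plate): yield φR_n = 1.0×0.6×36×0.625×14.625 = 197.4 kips; rupture φR_n = 0.75×0.6×58×0.625×14.625 = 238.6 kips; take 197.4 kips (yield).
Governing: min(101.8, 197.4) = 101.8 kips → weld metal.

101.8 kips (weld metal governs)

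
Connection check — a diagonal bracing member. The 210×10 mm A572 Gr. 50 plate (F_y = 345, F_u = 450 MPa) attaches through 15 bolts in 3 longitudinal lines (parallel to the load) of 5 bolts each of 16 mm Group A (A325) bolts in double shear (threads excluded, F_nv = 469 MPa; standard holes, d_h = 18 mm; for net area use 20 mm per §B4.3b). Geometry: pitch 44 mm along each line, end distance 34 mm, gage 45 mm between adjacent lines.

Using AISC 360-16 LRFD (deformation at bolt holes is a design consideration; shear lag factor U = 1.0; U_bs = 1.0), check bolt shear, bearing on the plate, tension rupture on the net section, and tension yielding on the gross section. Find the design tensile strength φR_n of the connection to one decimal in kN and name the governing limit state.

Bolt shear: A_b = π(16)²/4 = 201.06 mm². φR_n = 0.75 × 469 × 201.06 × 15 × 2 = 2121.7 kN.
Bearing (10 mm plate, F_u = 450 MPa): end bolts L_c = 34 − 18/2 = 25, R_n = min(1.2×25×10×450, 2.4×16×10×450) = 135 kN/bolt; interior L_c = 44 − 18 = 26, R_n = 140.4 kN/bolt. φR_n = 0.75 × (3×135 + 12×140.4) = 1567.4 kN.
Tension rupture (net): A_n = (210 − 3×20)×10 = 1500 mm² (U = 1.0, A_e = A_n). φR_n = 0.75 × 450 × 1500 = 506.3 kN.
Tension yield (gross): A_g = 210×10 = 2100 mm². φR_n = 0.90 × 345 × 2100 = 652.1 kN.
Governing: min(2121.7, 1567.4, 506.3, 652.1) = 506.3 kN → net-section rupture.

506.3 kN (net-section rupture governs)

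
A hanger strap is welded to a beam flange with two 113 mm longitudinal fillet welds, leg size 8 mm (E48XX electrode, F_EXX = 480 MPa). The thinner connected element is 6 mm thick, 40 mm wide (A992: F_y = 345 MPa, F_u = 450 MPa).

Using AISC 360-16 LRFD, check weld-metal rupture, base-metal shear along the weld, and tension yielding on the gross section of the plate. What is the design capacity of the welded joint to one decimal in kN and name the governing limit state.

Weld metal: throat = 0.707×8 = 5.656 mm, L = 2×113 = 226 mm. φR_n = 0.75 × 0.6 × 480 × 5.656 × 226 = 276.1 kN.
Base metal shear (6 mm plate): yield φR_n = 1.0×0.6×345×6×226 = 280.7 kN; rupture φR_n = 0.75×0.6×450×6×226 = 274.6 kN; take 274.6 kN (rupture).
Tension yield (gross): A_g = 40×6 = 240 mm². φR_n = 0.90 × 345 × 240 = 74.5 kN.
Governing: min(276.1, 274.6, 74.5) = 74.5 kN → gross-section yield.

74.5 kN (gross-section yield governs)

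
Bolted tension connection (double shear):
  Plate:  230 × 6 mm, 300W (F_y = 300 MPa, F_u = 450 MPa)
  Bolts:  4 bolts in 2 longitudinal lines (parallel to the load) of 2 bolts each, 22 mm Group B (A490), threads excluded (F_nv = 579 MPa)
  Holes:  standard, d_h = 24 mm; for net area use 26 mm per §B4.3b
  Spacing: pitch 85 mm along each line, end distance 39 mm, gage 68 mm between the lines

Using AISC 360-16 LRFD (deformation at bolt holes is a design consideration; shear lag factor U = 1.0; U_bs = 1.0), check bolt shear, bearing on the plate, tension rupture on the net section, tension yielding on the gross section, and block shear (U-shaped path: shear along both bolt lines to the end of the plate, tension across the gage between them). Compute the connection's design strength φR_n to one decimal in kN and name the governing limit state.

285.9 kN (block shear governs)

Bolt shear: A_b = π(22)²/4 = 380.13 mm². φR_n = 0.75 × 579 × 380.13 × 4 × 2 = 1320.6 kN.
Bearing (6 mm plate, F_u = 450 MPa): end bolts L_c = 39 − 24/2 = 27, R_n = min(1.2×27×6×450, 2.4×22×6×450) = 87.48 kN/bolt; interior L_c = 85 − 24 = 61, R_n = 142.56 kN/bolt. φR_n = 0.75 × (2×87.48 + 2×142.56) = 345.1 kN.
Tension rupture (net): A_n = (230 − 2×26)×6 = 1068 mm² (U = 1.0, A_e = A_n). φR_n = 0.75 × 450 × 1068 = 360.5 kN.
Tension yield (gross): A_g = 230×6 = 1380 mm². φR_n = 0.90 × 300 × 1380 = 372.6 kN.
Block shear: shear path 2×[39+1×85] = 2×124 mm, A_gv = 1488, A_nv = 2×(124 − 1.5×26)×6 = 1020 mm²; tension across gage: (68 − 1×26)×6 = 252 mm². R_n = min(0.6×450×1020, 0.6×300×1488) + 1.0×450×252 = min(275.4, 267.84) + 113.4 = 381.24 kN. φR_n = 0.75 × 381.24 = 285.9 kN.
Governing: min(1320.6, 345.1, 360.5, 372.6, 285.9) = 285.9 kN → block shear.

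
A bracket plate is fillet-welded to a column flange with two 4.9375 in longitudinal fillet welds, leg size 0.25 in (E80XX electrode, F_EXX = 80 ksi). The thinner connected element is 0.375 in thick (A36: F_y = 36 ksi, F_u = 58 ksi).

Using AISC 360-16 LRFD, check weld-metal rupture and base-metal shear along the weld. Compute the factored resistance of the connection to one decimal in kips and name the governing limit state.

Weld metal: throat = 0.707×0.25 = 0.17675 in, L = 2×4.9375 = 9.875 in. φR_n = 0.75 × 0.6 × 80 × 0.17675 × 9.875 = 62.8 kips.
Base metal shear (0.375 in plate): yield φR_n = 1.0×0.6×36×0.375×9.875 = 80.0 kips; rupture φR_n = 0.75×0.6×58×0.375×9.875 = 96.7 kips; take 80.0 kips (yield).
Governing: min(62.8, 80.0) = 62.8 kips → weld metal.

62.8 kips (weld metal governs)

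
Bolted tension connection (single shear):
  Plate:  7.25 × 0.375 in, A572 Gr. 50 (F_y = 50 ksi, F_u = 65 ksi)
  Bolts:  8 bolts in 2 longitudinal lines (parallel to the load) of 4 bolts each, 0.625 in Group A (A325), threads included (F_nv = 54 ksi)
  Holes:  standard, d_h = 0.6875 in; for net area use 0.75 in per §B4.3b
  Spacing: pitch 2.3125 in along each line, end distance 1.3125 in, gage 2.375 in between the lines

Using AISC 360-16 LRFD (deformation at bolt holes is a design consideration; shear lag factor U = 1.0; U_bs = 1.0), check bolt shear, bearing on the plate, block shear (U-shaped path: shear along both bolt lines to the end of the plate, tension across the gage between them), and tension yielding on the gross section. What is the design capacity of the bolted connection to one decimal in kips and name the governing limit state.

Bolt shear: A_b = π(0.625)²/4 = 0.3068 in². φR_n = 0.75 × 54 × 0.3068 × 8 × 1 = 99.4 kips.
Bearing (0.375 in plate, F_u = 65 ksi): end bolts L_c = 1.3125 − 0.6875/2 = 0.96875, R_n = min(1.2×0.96875×0.375×65, 2.4×0.625×0.375×65) = 28.336 kips/bolt; interior L_c = 2.3125 − 0.6875 = 1.625, R_n = 36.563 kips/bolt. φR_n = 0.75 × (2×28.336 + 6×36.563) = 207.0 kips.
Block shear: shear path 2×[1.3125+3×2.3125] = 2×8.25 in, A_gv = 6.1875, A_nv = 2×(8.25 − 3.5×0.75)×0.375 = 4.2188 in²; tension across gage: (2.375 − 1×0.75)×0.375 = 0.60938 in². R_n = min(0.6×65×4.2188, 0.6×50×6.1875) + 1.0×65×0.60938 = min(164.53, 185.63) + 39.61 = 204.14 kips. φR_n = 0.75 × 204.14 = 153.1 kips.
Tension yield (gross): A_g = 7.25×0.375 = 2.7188 in². φR_n = 0.90 × 50 × 2.7188 = 122.3 kips.
Governing: min(99.4, 207.0, 153.1, 122.3) = 99.4 kips → bolt shear.

99.4 kips (bolt shear governs)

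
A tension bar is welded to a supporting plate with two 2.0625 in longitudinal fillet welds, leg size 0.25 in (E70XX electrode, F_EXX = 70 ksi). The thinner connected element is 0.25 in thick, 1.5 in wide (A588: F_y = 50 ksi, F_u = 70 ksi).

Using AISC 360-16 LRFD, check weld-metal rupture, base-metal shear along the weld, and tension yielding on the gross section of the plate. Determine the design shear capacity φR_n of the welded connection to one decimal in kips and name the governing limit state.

Weld metal: throat = 0.707×0.25 = 0.17675 in, L = 2×2.0625 = 4.125 in. φR_n = 0.75 × 0.6 × 70 × 0.17675 × 4.125 = 23.0 kips.
Base metal shear (0.25 in plate): yield φR_n = 1.0×0.6×50×0.25×4.125 = 30.9 kips; rupture φR_n = 0.75×0.6×70×0.25×4.125 = 32.5 kips; take 30.9 kips (yield).
Tension yield (gross): A_g = 1.5×0.25 = 0.375 in². φR_n = 0.90 × 50 × 0.375 = 16.9 kips.
Governing: min(23.0, 30.9, 16.9) = 16.9 kips → gross-section yield.

16.9 kips (gross-section yield governs)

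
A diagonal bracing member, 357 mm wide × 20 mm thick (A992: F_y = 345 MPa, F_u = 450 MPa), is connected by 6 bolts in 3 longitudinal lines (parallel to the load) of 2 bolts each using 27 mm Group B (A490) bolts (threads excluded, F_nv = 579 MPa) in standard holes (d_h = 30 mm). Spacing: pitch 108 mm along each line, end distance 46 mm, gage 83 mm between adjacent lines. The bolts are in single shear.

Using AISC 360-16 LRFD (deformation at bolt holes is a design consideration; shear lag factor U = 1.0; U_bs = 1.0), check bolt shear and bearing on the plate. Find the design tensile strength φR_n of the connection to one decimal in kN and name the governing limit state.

Bolt shear: A_b = π(27)²/4 = 572.56 mm². φR_n = 0.75 × 579 × 572.56 × 6 × 1 = 1491.8 kN.
Bearing (20 mm plate, F_u = 450 MPa): end bolts L_c = 46 − 30/2 = 31, R_n = min(1.2×31×20×450, 2.4×27×20×450) = 334.8 kN/bolt; interior L_c = 108 − 30 = 78, R_n = 583.2 kN/bolt. φR_n = 0.75 × (3×334.8 + 3×583.2) = 2065.5 kN.
Governing: min(1491.8, 2065.5) = 1491.8 kN → bolt shear.

1491.8 kN (bolt shear governs)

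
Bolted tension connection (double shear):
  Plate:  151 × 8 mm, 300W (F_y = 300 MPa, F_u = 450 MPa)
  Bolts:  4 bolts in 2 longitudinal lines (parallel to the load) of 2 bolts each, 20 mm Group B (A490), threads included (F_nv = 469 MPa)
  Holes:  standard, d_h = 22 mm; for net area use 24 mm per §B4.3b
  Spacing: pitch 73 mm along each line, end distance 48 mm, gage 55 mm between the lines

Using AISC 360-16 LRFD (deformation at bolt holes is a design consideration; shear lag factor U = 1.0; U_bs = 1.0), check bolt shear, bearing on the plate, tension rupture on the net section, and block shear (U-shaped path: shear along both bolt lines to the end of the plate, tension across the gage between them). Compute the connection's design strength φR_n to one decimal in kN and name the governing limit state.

Bolt shear: A_b = π(20)²/4 = 314.16 mm². φR_n = 0.75 × 469 × 314.16 × 4 × 2 = 884.0 kN.
Bearing (8 mm plate, F_u = 450 MPa): end bolts L_c = 48 − 22/2 = 37, R_n = min(1.2×37×8×450, 2.4×20×8×450) = 159.84 kN/bolt; interior L_c = 73 − 22 = 51, R_n = 172.8 kN/bolt. φR_n = 0.75 × (2×159.84 + 2×172.8) = 499.0 kN.
Tension rupture (net): A_n = (151 − 2×24)×8 = 824 mm² (U = 1.0, A_e = A_n). φR_n = 0.75 × 450 × 824 = 278.1 kN.
Block shear: shear path 2×[48+1×73] = 2×121 mm, A_gv = 1936, A_nv = 2×(121 − 1.5×24)×8 = 1360 mm²; tension across gage: (55 − 1×24)×8 = 248 mm². R_n = min(0.6×450×1360, 0.6×300×1936) + 1.0×450×248 = min(367.2, 348.48) + 111.6 = 460.08 kN. φR_n = 0.75 × 460.08 = 345.1 kN.
Governing: min(884.0, 499.0, 278.1, 345.1) = 278.1 kN → net-section rupture.

278.1 kN (net-section rupture governs)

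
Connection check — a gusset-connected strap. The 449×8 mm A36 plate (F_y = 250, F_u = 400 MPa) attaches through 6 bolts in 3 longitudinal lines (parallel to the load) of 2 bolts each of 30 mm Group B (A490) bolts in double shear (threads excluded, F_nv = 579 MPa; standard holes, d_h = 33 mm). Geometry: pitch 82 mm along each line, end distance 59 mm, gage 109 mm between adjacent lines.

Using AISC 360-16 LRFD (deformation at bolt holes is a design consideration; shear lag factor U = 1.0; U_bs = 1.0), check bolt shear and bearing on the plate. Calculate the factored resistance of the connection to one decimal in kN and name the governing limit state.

790.6 kN (bearing governs)

Bolt shear: A_b = π(30)²/4 = 706.86 mm². φR_n = 0.75 × 579 × 706.86 × 6 × 2 = 3683.4 kN.
Bearing (8 mm plate, F_u = 400 MPa): end bolts L_c = 59 − 33/2 = 42.5, R_n = min(1.2×42.5×8×400, 2.4×30×8×400) = 163.2 kN/bolt; interior L_c = 82 − 33 = 49, R_n = 188.16 kN/bolt. φR_n = 0.75 × (3×163.2 + 3×188.16) = 790.6 kN.
Governing: min(3683.4, 790.6) = 790.6 kN → bearing.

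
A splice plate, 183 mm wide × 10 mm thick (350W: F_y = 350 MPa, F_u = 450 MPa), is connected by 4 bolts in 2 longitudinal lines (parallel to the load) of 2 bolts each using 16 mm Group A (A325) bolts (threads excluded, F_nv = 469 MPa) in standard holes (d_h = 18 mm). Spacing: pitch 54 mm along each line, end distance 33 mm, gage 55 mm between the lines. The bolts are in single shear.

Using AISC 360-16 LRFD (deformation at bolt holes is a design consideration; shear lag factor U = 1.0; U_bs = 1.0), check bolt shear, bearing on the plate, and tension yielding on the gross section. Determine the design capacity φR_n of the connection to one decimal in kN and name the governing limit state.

Bolt shear: A_b = π(16)²/4 = 201.06 mm². φR_n = 0.75 × 469 × 201.06 × 4 × 1 = 282.9 kN.
Bearing (10 mm plate, F_u = 450 MPa): end bolts L_c = 33 − 18/2 = 24, R_n = min(1.2×24×10×450, 2.4×16×10×450) = 129.6 kN/bolt; interior L_c = 54 − 18 = 36, R_n = 172.8 kN/bolt. φR_n = 0.75 × (2×129.6 + 2×172.8) = 453.6 kN.
Tension yield (gross): A_g = 183×10 = 1830 mm². φR_n = 0.90 × 350 × 1830 = 576.5 kN.
Governing: min(282.9, 453.6, 576.5) = 282.9 kN → bolt shear.

282.9 kN (bolt shear governs)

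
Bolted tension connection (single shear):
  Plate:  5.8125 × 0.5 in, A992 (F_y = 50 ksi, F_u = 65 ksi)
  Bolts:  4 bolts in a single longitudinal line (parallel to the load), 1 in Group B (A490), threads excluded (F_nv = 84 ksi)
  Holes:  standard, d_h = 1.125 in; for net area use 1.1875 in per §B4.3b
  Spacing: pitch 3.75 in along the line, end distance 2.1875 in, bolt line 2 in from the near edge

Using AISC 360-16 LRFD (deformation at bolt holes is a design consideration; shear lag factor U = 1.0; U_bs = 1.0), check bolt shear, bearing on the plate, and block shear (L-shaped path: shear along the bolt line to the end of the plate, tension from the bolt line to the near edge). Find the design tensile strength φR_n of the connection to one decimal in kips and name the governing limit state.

Bolt shear: A_b = π(1)²/4 = 0.7854 in². φR_n = 0.75 × 84 × 0.7854 × 4 × 1 = 197.9 kips.
Bearing (0.5 in plate, F_u = 65 ksi): end bolts L_c = 2.1875 − 1.125/2 = 1.625, R_n = min(1.2×1.625×0.5×65, 2.4×1×0.5×65) = 63.375 kips/bolt; interior L_c = 3.75 − 1.125 = 2.625, R_n = 78 kips/bolt. φR_n = 0.75 × (1×63.375 + 3×78) = 223.0 kips.
Block shear: shear path 1×[2.1875+3×3.75] = 1×13.4375 in, A_gv = 6.7188, A_nv = 1×(13.4375 − 3.5×1.1875)×0.5 = 4.6406 in²; tension to near edge: (2 − 0.5×1.1875)×0.5 = 0.70313 in². R_n = min(0.6×65×4.6406, 0.6×50×6.7188) + 1.0×65×0.70313 = min(180.98, 201.56) + 45.703 = 226.68 kips. φR_n = 0.75 × 226.68 = 170.0 kips.
Governing: min(197.9, 223.0, 170.0) = 170.0 kips → block shear.

170.0 kips (block shear governs)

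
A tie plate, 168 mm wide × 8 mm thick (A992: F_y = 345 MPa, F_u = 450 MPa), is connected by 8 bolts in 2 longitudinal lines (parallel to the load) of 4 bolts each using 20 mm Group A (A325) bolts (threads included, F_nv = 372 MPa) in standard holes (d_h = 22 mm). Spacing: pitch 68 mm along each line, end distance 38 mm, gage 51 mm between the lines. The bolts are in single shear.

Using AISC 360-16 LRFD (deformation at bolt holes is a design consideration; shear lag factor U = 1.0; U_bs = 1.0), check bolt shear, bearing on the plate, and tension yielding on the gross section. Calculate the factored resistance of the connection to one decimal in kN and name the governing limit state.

417.3 kN (gross-section yield governs)

Bolt shear: A_b = π(20)²/4 = 314.16 mm². φR_n = 0.75 × 372 × 314.16 × 8 × 1 = 701.2 kN.
Bearing (8 mm plate, F_u = 450 MPa): end bolts L_c = 38 − 22/2 = 27, R_n = min(1.2×27×8×450, 2.4×20×8×450) = 116.64 kN/bolt; interior L_c = 68 − 22 = 46, R_n = 172.8 kN/bolt. φR_n = 0.75 × (2×116.64 + 6×172.8) = 952.6 kN.
Tension yield (gross): A_g = 168×8 = 1344 mm². φR_n = 0.90 × 345 × 1344 = 417.3 kN.
Governing: min(701.2, 952.6, 417.3) = 417.3 kN → gross-section yield.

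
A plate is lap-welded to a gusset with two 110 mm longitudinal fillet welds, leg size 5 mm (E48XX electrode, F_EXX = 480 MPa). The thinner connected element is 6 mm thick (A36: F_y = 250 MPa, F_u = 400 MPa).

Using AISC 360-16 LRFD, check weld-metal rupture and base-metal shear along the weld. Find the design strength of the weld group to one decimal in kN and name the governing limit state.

Weld metal: throat = 0.707×5 = 3.535 mm, L = 2×110 = 220 mm. φR_n = 0.75 × 0.6 × 480 × 3.535 × 220 = 168.0 kN.
Base metal shear (6 mm plate): yield φR_n = 1.0×0.6×250×6×220 = 198.0 kN; rupture φR_n = 0.75×0.6×400×6×220 = 237.6 kN; take 198.0 kN (yield).
Governing: min(168.0, 198.0) = 168.0 kN → weld metal.

168.0 kN (weld metal governs)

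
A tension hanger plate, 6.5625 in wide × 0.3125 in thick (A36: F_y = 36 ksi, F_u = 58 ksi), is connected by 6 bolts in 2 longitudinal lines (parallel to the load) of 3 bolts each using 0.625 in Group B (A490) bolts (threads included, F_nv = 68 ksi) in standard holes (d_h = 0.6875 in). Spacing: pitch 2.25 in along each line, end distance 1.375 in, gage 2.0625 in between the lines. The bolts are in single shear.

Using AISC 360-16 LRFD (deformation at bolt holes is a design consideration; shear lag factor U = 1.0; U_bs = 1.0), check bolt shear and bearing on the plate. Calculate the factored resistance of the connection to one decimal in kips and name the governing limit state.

93.9 kips (bolt shear governs)

Bolt shear: A_b = π(0.625)²/4 = 0.3068 in². φR_n = 0.75 × 68 × 0.3068 × 6 × 1 = 93.9 kips.
Bearing (0.3125 in plate, F_u = 58 ksi): end bolts L_c = 1.375 − 0.6875/2 = 1.03125, R_n = min(1.2×1.03125×0.3125×58, 2.4×0.625×0.3125×58) = 22.43 kips/bolt; interior L_c = 2.25 − 0.6875 = 1.5625, R_n = 27.188 kips/bolt. φR_n = 0.75 × (2×22.43 + 4×27.188) = 115.2 kips.
Governing: min(93.9, 115.2) = 93.9 kips → bolt shear.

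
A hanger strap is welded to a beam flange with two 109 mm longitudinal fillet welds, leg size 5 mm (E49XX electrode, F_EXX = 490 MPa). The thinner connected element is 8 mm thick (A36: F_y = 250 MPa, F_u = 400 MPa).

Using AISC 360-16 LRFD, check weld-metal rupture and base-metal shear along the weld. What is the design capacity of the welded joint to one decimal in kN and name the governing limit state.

169.9 kN (weld metal governs)

Weld metal: throat = 0.707×5 = 3.535 mm, L = 2×109 = 218 mm. φR_n = 0.75 × 0.6 × 490 × 3.535 × 218 = 169.9 kN.
Base metal shear (8 mm plate): yield φR_n = 1.0×0.6×250×8×218 = 261.6 kN; rupture φR_n = 0.75×0.6×400×8×218 = 313.9 kN; take 261.6 kN (yield).
Governing: min(169.9, 261.6) = 169.9 kN → weld metal.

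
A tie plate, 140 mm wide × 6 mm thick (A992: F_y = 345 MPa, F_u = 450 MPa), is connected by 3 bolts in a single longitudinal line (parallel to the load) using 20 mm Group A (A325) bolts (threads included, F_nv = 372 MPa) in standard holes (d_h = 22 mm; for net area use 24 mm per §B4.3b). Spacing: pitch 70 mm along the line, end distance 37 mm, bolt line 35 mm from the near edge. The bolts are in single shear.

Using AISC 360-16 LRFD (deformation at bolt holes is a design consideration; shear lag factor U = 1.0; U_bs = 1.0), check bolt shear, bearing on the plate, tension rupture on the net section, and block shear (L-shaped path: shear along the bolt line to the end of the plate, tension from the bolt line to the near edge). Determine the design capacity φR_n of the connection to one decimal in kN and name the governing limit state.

188.7 kN (block shear governs)

Bolt shear: A_b = π(20)²/4 = 314.16 mm². φR_n = 0.75 × 372 × 314.16 × 3 × 1 = 263.0 kN.
Bearing (6 mm plate, F_u = 450 MPa): end bolts L_c = 37 − 22/2 = 26, R_n = min(1.2×26×6×450, 2.4×20×6×450) = 84.24 kN/bolt; interior L_c = 70 − 22 = 48, R_n = 129.6 kN/bolt. φR_n = 0.75 × (1×84.24 + 2×129.6) = 257.6 kN.
Tension rupture (net): A_n = (140 − 1×24)×6 = 696 mm² (U = 1.0, A_e = A_n). φR_n = 0.75 × 450 × 696 = 234.9 kN.
Block shear: shear path 1×[37+2×70] = 1×177 mm, A_gv = 1062, A_nv = 1×(177 − 2.5×24)×6 = 702 mm²; tension to near edge: (35 − 0.5×24)×6 = 138 mm². R_n = min(0.6×450×702, 0.6×345×1062) + 1.0×450×138 = min(189.54, 219.83) + 62.1 = 251.64 kN. φR_n = 0.75 × 251.64 = 188.7 kN.
Governing: min(263.0, 257.6, 234.9, 188.7) = 188.7 kN → block shear.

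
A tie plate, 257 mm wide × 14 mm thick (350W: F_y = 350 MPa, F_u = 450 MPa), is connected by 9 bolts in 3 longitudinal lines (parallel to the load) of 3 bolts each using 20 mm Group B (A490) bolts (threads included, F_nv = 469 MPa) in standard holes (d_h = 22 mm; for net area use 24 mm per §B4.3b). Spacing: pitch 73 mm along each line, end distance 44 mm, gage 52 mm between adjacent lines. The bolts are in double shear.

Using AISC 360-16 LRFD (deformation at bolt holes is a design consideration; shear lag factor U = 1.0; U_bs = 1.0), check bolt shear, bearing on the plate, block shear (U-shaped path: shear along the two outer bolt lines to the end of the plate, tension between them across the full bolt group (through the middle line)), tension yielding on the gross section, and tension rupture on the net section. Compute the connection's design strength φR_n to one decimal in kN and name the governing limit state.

Bolt shear: A_b = π(20)²/4 = 314.16 mm². φR_n = 0.75 × 469 × 314.16 × 9 × 2 = 1989.1 kN.
Bearing (14 mm plate, F_u = 450 MPa): end bolts L_c = 44 − 22/2 = 33, R_n = min(1.2×33×14×450, 2.4×20×14×450) = 249.48 kN/bolt; interior L_c = 73 − 22 = 51, R_n = 302.4 kN/bolt. φR_n = 0.75 × (3×249.48 + 6×302.4) = 1922.1 kN.
Block shear: shear path 2×[44+2×73] = 2×190 mm, A_gv = 5320, A_nv = 2×(190 − 2.5×24)×14 = 3640 mm²; tension across gage: (104 − 2×24)×14 = 784 mm². R_n = min(0.6×450×3640, 0.6×350×5320) + 1.0×450×784 = min(982.8, 1117.2) + 352.8 = 1335.6 kN. φR_n = 0.75 × 1335.6 = 1001.7 kN.
Tension yield (gross): A_g = 257×14 = 3598 mm². φR_n = 0.90 × 350 × 3598 = 1133.4 kN.
Tension rupture (net): A_n = (257 − 3×24)×14 = 2590 mm² (U = 1.0, A_e = A_n). φR_n = 0.75 × 450 × 2590 = 874.1 kN.
Governing: min(1989.1, 1922.1, 1001.7, 1133.4, 874.1) = 874.1 kN → net-section rupture.

874.1 kN (net-section rupture governs)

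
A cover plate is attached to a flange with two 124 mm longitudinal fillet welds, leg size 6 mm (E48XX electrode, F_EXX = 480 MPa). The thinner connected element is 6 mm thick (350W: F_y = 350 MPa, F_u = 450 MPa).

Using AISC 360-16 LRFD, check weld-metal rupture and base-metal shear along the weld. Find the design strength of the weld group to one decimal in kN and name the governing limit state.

227.2 kN (weld metal governs)

Weld metal: throat = 0.707×6 = 4.242 mm, L = 2×124 = 248 mm. φR_n = 0.75 × 0.6 × 480 × 4.242 × 248 = 227.2 kN.
Base metal shear (6 mm plate): yield φR_n = 1.0×0.6×350×6×248 = 312.5 kN; rupture φR_n = 0.75×0.6×450×6×248 = 301.3 kN; take 301.3 kN (rupture).
Governing: min(227.2, 301.3) = 227.2 kN → weld metal.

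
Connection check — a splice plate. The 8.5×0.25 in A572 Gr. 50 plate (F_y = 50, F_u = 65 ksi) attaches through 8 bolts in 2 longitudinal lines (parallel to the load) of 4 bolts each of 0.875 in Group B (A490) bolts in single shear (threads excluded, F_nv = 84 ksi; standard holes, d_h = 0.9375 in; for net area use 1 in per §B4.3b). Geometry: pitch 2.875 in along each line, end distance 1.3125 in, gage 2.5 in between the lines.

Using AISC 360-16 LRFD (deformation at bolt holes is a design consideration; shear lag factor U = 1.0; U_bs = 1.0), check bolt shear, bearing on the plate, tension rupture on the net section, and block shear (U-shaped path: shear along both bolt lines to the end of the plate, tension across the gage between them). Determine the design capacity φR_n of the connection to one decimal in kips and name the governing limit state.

Bolt shear: A_b = π(0.875)²/4 = 0.60132 in². φR_n = 0.75 × 84 × 0.60132 × 8 × 1 = 303.1 kips.
Bearing (0.25 in plate, F_u = 65 ksi): end bolts L_c = 1.3125 − 0.9375/2 = 0.84375, R_n = min(1.2×0.84375×0.25×65, 2.4×0.875×0.25×65) = 16.453 kips/bolt; interior L_c = 2.875 − 0.9375 = 1.9375, R_n = 34.125 kips/bolt. φR_n = 0.75 × (2×16.453 + 6×34.125) = 178.2 kips.
Tension rupture (net): A_n = (8.5 − 2×1)×0.25 = 1.625 in² (U = 1.0, A_e = A_n). φR_n = 0.75 × 65 × 1.625 = 79.2 kips.
Block shear: shear path 2×[1.3125+3×2.875] = 2×9.9375 in, A_gv = 4.9688, A_nv = 2×(9.9375 − 3.5×1)×0.25 = 3.2188 in²; tension across gage: (2.5 − 1×1)×0.25 = 0.375 in². R_n = min(0.6×65×3.2188, 0.6×50×4.9688) + 1.0×65×0.375 = min(125.53, 149.06) + 24.375 = 149.91 kips. φR_n = 0.75 × 149.91 = 112.4 kips.
Governing: min(303.1, 178.2, 79.2, 112.4) = 79.2 kips → net-section rupture.

79.2 kips (net-section rupture governs)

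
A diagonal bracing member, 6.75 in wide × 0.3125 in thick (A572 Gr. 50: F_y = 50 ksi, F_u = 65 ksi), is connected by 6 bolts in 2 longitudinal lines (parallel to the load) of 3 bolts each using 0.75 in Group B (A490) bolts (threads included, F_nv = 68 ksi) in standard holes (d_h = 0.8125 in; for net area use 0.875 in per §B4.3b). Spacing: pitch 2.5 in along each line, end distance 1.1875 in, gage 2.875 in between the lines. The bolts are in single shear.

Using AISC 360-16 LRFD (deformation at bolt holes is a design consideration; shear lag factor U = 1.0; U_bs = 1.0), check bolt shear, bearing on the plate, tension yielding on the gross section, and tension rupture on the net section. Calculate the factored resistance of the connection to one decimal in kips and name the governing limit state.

76.2 kips (net-section rupture governs)

Bolt shear: A_b = π(0.75)²/4 = 0.44179 in². φR_n = 0.75 × 68 × 0.44179 × 6 × 1 = 135.2 kips.
Bearing (0.3125 in plate, F_u = 65 ksi): end bolts L_c = 1.1875 − 0.8125/2 = 0.78125, R_n = min(1.2×0.78125×0.3125×65, 2.4×0.75×0.3125×65) = 19.043 kips/bolt; interior L_c = 2.5 − 0.8125 = 1.6875, R_n = 36.563 kips/bolt. φR_n = 0.75 × (2×19.043 + 4×36.563) = 138.3 kips.
Tension yield (gross): A_g = 6.75×0.3125 = 2.1094 in². φR_n = 0.90 × 50 × 2.1094 = 94.9 kips.
Tension rupture (net): A_n = (6.75 − 2×0.875)×0.3125 = 1.5625 in² (U = 1.0, A_e = A_n). φR_n = 0.75 × 65 × 1.5625 = 76.2 kips.
Governing: min(135.2, 138.3, 94.9, 76.2) = 76.2 kips → net-section rupture.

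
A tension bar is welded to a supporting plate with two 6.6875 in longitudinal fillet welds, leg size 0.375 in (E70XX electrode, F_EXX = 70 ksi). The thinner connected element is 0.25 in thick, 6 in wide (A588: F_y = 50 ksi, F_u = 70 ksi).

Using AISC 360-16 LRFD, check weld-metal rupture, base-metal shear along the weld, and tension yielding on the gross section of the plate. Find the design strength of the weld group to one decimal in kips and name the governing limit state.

Weld metal: throat = 0.707×0.375 = 0.26513 in, L = 2×6.6875 = 13.375 in. φR_n = 0.75 × 0.6 × 70 × 0.26513 × 13.375 = 111.7 kips.
Base metal shear (0.25 in plate): yield φR_n = 1.0×0.6×50×0.25×13.375 = 100.3 kips; rupture φR_n = 0.75×0.6×70×0.25×13.375 = 105.3 kips; take 100.3 kips (yield).
Tension yield (gross): A_g = 6×0.25 = 1.5 in². φR_n = 0.90 × 50 × 1.5 = 67.5 kips.
Governing: min(111.7, 100.3, 67.5) = 67.5 kips → gross-section yield.

67.5 kips (gross-section yield governs)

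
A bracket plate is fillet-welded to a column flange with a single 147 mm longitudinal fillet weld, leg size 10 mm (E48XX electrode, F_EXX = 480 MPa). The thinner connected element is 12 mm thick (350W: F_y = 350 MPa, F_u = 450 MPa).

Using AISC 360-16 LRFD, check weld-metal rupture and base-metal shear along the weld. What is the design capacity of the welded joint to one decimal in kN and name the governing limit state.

Weld metal: throat = 0.707×10 = 7.07 mm, L = 147 mm. φR_n = 0.75 × 0.6 × 480 × 7.07 × 147 = 224.5 kN.
Base metal shear (12 mm plate): yield φR_n = 1.0×0.6×350×12×147 = 370.4 kN; rupture φR_n = 0.75×0.6×450×12×147 = 357.2 kN; take 357.2 kN (rupture).
Governing: min(224.5, 357.2) = 224.5 kN → weld metal.

224.5 kN (weld metal governs)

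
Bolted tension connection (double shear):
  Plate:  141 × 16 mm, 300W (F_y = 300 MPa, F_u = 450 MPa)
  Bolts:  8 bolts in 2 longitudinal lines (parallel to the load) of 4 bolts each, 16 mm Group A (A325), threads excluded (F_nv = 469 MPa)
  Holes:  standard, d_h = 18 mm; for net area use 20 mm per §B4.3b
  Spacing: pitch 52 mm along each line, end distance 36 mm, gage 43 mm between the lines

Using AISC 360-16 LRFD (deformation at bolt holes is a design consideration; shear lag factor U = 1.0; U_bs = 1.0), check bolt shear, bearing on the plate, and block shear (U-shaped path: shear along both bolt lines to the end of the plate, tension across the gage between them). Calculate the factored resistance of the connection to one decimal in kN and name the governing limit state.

914.8 kN (block shear governs)

Bolt shear: A_b = π(16)²/4 = 201.06 mm². φR_n = 0.75 × 469 × 201.06 × 8 × 2 = 1131.6 kN.
Bearing (16 mm plate, F_u = 450 MPa): end bolts L_c = 36 − 18/2 = 27, R_n = min(1.2×27×16×450, 2.4×16×16×450) = 233.28 kN/bolt; interior L_c = 52 − 18 = 34, R_n = 276.48 kN/bolt. φR_n = 0.75 × (2×233.28 + 6×276.48) = 1594.1 kN.
Block shear: shear path 2×[36+3×52] = 2×192 mm, A_gv = 6144, A_nv = 2×(192 − 3.5×20)×16 = 3904 mm²; tension across gage: (43 − 1×20)×16 = 368 mm². R_n = min(0.6×450×3904, 0.6×300×6144) + 1.0×450×368 = min(1054.1, 1105.9) + 165.6 = 1219.7 kN. φR_n = 0.75 × 1219.7 = 914.8 kN.
Governing: min(1131.6, 1594.1, 914.8) = 914.8 kN → block shear.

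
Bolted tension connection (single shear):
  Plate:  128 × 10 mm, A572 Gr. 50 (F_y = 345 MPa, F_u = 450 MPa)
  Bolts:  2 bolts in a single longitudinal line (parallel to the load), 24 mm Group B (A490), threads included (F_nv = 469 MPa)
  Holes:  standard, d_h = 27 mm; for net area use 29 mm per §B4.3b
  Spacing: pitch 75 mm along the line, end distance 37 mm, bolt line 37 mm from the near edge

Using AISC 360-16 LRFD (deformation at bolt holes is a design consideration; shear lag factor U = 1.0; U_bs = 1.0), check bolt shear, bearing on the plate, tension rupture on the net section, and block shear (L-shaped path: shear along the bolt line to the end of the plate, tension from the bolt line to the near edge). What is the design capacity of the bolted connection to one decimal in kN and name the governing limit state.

Bolt shear: A_b = π(24)²/4 = 452.39 mm². φR_n = 0.75 × 469 × 452.39 × 2 × 1 = 318.3 kN.
Bearing (10 mm plate, F_u = 450 MPa): end bolts L_c = 37 − 27/2 = 23.5, R_n = min(1.2×23.5×10×450, 2.4×24×10×450) = 126.9 kN/bolt; interior L_c = 75 − 27 = 48, R_n = 259.2 kN/bolt. φR_n = 0.75 × (1×126.9 + 1×259.2) = 289.6 kN.
Tension rupture (net): A_n = (128 − 1×29)×10 = 990 mm² (U = 1.0, A_e = A_n). φR_n = 0.75 × 450 × 990 = 334.1 kN.
Block shear: shear path 1×[37+1×75] = 1×112 mm, A_gv = 1120, A_nv = 1×(112 − 1.5×29)×10 = 685 mm²; tension to near edge: (37 − 0.5×29)×10 = 225 mm². R_n = min(0.6×450×685, 0.6×345×1120) + 1.0×450×225 = min(184.95, 231.84) + 101.25 = 286.2 kN. φR_n = 0.75 × 286.2 = 214.7 kN.
Governing: min(318.3, 289.6, 334.1, 214.7) = 214.7 kN → block shear.

214.7 kN (block shear governs)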